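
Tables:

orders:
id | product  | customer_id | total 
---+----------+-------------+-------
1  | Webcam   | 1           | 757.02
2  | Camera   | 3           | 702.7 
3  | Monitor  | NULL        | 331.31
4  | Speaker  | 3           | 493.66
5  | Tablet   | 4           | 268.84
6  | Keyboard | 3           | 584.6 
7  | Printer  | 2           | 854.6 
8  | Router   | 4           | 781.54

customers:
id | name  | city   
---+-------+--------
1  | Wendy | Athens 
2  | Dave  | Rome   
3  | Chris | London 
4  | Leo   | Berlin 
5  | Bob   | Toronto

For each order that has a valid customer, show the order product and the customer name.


INNER JOIN keeps only orders rows whose customer_id matches an id in customers. Walk through each order:
  - order 1 (Webcam): customer_id=1 -> matches Wendy
  - order 2 (Camera): customer_id=3 -> matches Chris
  - order 3 (Monitor): customer_id=NULL, no match -> dropped
  - order 4 (Speaker): customer_id=3 -> matches Chris
  - order 5 (Tablet): customer_id=4 -> matches Leo
  - order 6 (Keyboard): customer_id=3 -> matches Chris
  - order 7 (Printer): customer_id=2 -> matches Dave
  - order 8 (Router): customer_id=4 -> matches Leo
So 1 of 8 rows is dropped.

SQL:
SELECT a.product, b.name AS customer
FROM orders a
INNER JOIN customers b ON a.customer_id = b.id

Result:
product  | customer
---------+---------
Webcam   | Wendy   
Camera   | Chris   
Speaker  | Chris   
Tablet   | Leo     
Keyboard | Chris   
Printer  | Dave    
Router   | Leo     


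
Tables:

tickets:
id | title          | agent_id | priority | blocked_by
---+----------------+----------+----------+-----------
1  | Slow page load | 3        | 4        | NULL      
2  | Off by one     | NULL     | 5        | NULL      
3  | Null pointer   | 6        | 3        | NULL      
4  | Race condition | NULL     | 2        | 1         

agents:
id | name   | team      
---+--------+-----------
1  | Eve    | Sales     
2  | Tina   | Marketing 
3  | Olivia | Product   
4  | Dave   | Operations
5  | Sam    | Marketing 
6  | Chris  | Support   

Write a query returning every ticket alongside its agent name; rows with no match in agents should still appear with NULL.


LEFT JOIN keeps every row from tickets (the left table); where agent_id has no match in agents, the agent columns become NULL. Walk through each ticket:
  - ticket 1 (Slow page load): agent_id=3 -> matches Olivia
  - ticket 2 (Off by one): agent_id=NULL, no match -> kept with NULL
  - ticket 3 (Null pointer): agent_id=6 -> matches Chris
  - ticket 4 (Race condition): agent_id=NULL, no match -> kept with NULL
All 4 rows appear; 2 have NULL agent.

SQL:
SELECT a.title, b.name AS agent
FROM tickets a
LEFT JOIN agents b ON a.agent_id = b.id

Result:
title          | agent 
---------------+-------
Slow page load | Olivia
Off by one     | NULL  
Null pointer   | Chris 
Race condition | NULL  


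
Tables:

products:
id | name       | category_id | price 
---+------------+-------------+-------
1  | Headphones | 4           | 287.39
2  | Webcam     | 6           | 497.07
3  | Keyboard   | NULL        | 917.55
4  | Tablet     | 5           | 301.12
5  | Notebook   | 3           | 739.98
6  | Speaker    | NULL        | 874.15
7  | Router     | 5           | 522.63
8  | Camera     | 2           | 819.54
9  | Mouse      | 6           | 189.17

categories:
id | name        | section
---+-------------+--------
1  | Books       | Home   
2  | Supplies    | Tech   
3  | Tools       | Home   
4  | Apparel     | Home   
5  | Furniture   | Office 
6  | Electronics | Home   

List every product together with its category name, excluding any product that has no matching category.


INNER JOIN keeps only products rows whose category_id matches an id in categories. Walk through each product:
  - product 1 (Headphones): category_id=4 -> matches Apparel
  - product 2 (Webcam): category_id=6 -> matches Electronics
  - product 3 (Keyboard): category_id=NULL, no match -> dropped
  - product 4 (Tablet): category_id=5 -> matches Furniture
  - product 5 (Notebook): category_id=3 -> matches Tools
  - product 6 (Speaker): category_id=NULL, no match -> dropped
  - product 7 (Router): category_id=5 -> matches Furniture
  - product 8 (Camera): category_id=2 -> matches Supplies
  - product 9 (Mouse): category_id=6 -> matches Electronics
So 2 of 9 rows are dropped.

SQL:
SELECT a.name, b.name AS category
FROM products a
INNER JOIN categories b ON a.category_id = b.id

Result:
name       | category   
-----------+------------
Headphones | Apparel    
Webcam     | Electronics
Tablet     | Furniture  
Notebook   | Tools      
Router     | Furniture  
Camera     | Supplies   
Mouse      | Electronics


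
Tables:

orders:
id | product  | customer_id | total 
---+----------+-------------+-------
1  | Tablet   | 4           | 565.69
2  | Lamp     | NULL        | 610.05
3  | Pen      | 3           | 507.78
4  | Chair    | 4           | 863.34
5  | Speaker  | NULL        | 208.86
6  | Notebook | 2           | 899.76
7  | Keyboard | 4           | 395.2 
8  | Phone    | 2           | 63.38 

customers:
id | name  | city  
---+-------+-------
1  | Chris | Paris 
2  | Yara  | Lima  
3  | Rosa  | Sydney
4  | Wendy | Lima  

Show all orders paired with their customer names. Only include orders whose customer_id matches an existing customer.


INNER JOIN keeps only orders rows whose customer_id matches an id in customers. Walk through each order:
  - order 1 (Tablet): customer_id=4 -> matches Wendy
  - order 2 (Lamp): customer_id=NULL, no match -> dropped
  - order 3 (Pen): customer_id=3 -> matches Rosa
  - order 4 (Chair): customer_id=4 -> matches Wendy
  - order 5 (Speaker): customer_id=NULL, no match -> dropped
  - order 6 (Notebook): customer_id=2 -> matches Yara
  - order 7 (Keyboard): customer_id=4 -> matches Wendy
  - order 8 (Phone): customer_id=2 -> matches Yara
So 2 of 8 rows are dropped.

SQL:
SELECT a.product, b.name AS customer
FROM orders a
INNER JOIN customers b ON a.customer_id = b.id

Result:
product  | customer
---------+---------
Tablet   | Wendy   
Pen      | Rosa    
Chair    | Wendy   
Notebook | Yara    
Keyboard | Wendy   
Phone    | Yara    


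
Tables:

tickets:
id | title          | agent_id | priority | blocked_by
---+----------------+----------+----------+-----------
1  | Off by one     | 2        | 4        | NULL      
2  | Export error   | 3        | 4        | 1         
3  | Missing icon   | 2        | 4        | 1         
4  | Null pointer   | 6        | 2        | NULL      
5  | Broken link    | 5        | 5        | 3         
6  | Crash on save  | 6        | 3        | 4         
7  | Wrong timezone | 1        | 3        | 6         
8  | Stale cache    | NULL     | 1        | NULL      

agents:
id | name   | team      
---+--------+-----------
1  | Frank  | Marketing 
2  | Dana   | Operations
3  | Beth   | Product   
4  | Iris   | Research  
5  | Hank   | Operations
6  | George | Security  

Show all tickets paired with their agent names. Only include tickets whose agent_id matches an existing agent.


INNER JOIN keeps only tickets rows whose agent_id matches an id in agents. Walk through each ticket:
  - ticket 1 (Off by one): agent_id=2 -> matches Dana
  - ticket 2 (Export error): agent_id=3 -> matches Beth
  - ticket 3 (Missing icon): agent_id=2 -> matches Dana
  - ticket 4 (Null pointer): agent_id=6 -> matches George
  - ticket 5 (Broken link): agent_id=5 -> matches Hank
  - ticket 6 (Crash on save): agent_id=6 -> matches George
  - ticket 7 (Wrong timezone): agent_id=1 -> matches Frank
  - ticket 8 (Stale cache): agent_id=NULL, no match -> dropped
So 1 of 8 rows is dropped.

SQL:
SELECT a.title, b.name AS agent
FROM tickets a
INNER JOIN agents b ON a.agent_id = b.id

Result:
title          | agent 
---------------+-------
Off by one     | Dana  
Export error   | Beth  
Missing icon   | Dana  
Null pointer   | George
Broken link    | Hank  
Crash on save  | George
Wrong timezone | Frank 


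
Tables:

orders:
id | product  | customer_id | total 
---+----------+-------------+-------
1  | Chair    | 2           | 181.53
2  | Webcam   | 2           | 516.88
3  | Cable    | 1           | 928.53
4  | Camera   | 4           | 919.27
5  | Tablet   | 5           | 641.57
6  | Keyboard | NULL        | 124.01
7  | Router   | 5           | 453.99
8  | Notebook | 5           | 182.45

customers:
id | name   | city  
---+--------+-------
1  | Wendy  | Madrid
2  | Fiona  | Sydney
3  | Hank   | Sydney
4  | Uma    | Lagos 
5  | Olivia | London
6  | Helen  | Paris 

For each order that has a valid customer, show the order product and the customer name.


INNER JOIN keeps only orders rows whose customer_id matches an id in customers. Walk through each order:
  - order 1 (Chair): customer_id=2 -> matches Fiona
  - order 2 (Webcam): customer_id=2 -> matches Fiona
  - order 3 (Cable): customer_id=1 -> matches Wendy
  - order 4 (Camera): customer_id=4 -> matches Uma
  - order 5 (Tablet): customer_id=5 -> matches Olivia
  - order 6 (Keyboard): customer_id=NULL, no match -> dropped
  - order 7 (Router): customer_id=5 -> matches Olivia
  - order 8 (Notebook): customer_id=5 -> matches Olivia
So 1 of 8 rows is dropped.

SQL:
SELECT a.product, b.name AS customer
FROM orders a
INNER JOIN customers b ON a.customer_id = b.id

Result:
product  | customer
---------+---------
Chair    | Fiona   
Webcam   | Fiona   
Cable    | Wendy   
Camera   | Uma     
Tablet   | Olivia  
Router   | Olivia  
Notebook | Olivia  


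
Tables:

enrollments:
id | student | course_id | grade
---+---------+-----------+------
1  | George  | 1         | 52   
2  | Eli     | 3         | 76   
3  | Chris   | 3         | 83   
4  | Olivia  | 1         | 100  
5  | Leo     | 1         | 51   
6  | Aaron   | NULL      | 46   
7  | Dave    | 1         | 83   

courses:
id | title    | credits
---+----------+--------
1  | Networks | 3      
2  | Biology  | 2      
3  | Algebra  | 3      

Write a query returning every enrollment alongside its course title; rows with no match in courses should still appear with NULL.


LEFT JOIN keeps every row from enrollments (the left table); where course_id has no match in courses, the course columns become NULL. Walk through each enrollment:
  - enrollment 1 (George): course_id=1 -> matches Networks
  - enrollment 2 (Eli): course_id=3 -> matches Algebra
  - enrollment 3 (Chris): course_id=3 -> matches Algebra
  - enrollment 4 (Olivia): course_id=1 -> matches Networks
  - enrollment 5 (Leo): course_id=1 -> matches Networks
  - enrollment 6 (Aaron): course_id=NULL, no match -> kept with NULL
  - enrollment 7 (Dave): course_id=1 -> matches Networks
All 7 rows appear; 1 has NULL course.

SQL:
SELECT a.student, b.title AS course
FROM enrollments a
LEFT JOIN courses b ON a.course_id = b.id

Result:
student | course  
--------+---------
George  | Networks
Eli     | Algebra 
Chris   | Algebra 
Olivia  | Networks
Leo     | Networks
Aaron   | NULL    
Dave    | Networks


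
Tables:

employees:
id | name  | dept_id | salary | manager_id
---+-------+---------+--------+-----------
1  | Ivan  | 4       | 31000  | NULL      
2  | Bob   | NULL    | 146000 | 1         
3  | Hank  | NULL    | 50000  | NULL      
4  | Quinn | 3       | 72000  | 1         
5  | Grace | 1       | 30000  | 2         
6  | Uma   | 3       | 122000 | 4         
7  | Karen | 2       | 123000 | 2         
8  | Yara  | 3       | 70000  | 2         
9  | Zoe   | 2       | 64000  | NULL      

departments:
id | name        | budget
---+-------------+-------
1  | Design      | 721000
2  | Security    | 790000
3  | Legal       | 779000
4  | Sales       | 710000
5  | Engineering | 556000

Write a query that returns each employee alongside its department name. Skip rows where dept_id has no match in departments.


INNER JOIN keeps only employees rows whose dept_id matches an id in departments. Walk through each employee:
  - employee 1 (Ivan): dept_id=4 -> matches Sales
  - employee 2 (Bob): dept_id=NULL, no match -> dropped
  - employee 3 (Hank): dept_id=NULL, no match -> dropped
  - employee 4 (Quinn): dept_id=3 -> matches Legal
  - employee 5 (Grace): dept_id=1 -> matches Design
  - employee 6 (Uma): dept_id=3 -> matches Legal
  - employee 7 (Karen): dept_id=2 -> matches Security
  - employee 8 (Yara): dept_id=3 -> matches Legal
  - employee 9 (Zoe): dept_id=2 -> matches Security
So 2 of 9 rows are dropped.

SQL:
SELECT a.name, b.name AS department
FROM employees a
INNER JOIN departments b ON a.dept_id = b.id

Result:
name  | department
------+-----------
Ivan  | Sales     
Quinn | Legal     
Grace | Design    
Uma   | Legal     
Karen | Security  
Yara  | Legal     
Zoe   | Security  


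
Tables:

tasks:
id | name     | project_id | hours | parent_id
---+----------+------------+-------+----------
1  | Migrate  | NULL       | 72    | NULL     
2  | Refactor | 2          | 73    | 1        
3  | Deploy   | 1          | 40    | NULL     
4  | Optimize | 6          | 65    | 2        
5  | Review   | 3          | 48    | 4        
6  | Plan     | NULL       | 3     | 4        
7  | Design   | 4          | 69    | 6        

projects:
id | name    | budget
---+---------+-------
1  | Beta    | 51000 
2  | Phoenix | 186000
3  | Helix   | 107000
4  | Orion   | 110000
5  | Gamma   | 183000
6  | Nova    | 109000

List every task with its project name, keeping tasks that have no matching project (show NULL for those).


LEFT JOIN keeps every row from tasks (the left table); where project_id has no match in projects, the project columns become NULL. Walk through each task:
  - task 1 (Migrate): project_id=NULL, no match -> kept with NULL
  - task 2 (Refactor): project_id=2 -> matches Phoenix
  - task 3 (Deploy): project_id=1 -> matches Beta
  - task 4 (Optimize): project_id=6 -> matches Nova
  - task 5 (Review): project_id=3 -> matches Helix
  - task 6 (Plan): project_id=NULL, no match -> kept with NULL
  - task 7 (Design): project_id=4 -> matches Orion
All 7 rows appear; 2 have NULL project.

SQL:
SELECT a.name, b.name AS project
FROM tasks a
LEFT JOIN projects b ON a.project_id = b.id

Result:
name     | project
---------+--------
Migrate  | NULL   
Refactor | Phoenix
Deploy   | Beta   
Optimize | Nova   
Review   | Helix  
Plan     | NULL   
Design   | Orion  


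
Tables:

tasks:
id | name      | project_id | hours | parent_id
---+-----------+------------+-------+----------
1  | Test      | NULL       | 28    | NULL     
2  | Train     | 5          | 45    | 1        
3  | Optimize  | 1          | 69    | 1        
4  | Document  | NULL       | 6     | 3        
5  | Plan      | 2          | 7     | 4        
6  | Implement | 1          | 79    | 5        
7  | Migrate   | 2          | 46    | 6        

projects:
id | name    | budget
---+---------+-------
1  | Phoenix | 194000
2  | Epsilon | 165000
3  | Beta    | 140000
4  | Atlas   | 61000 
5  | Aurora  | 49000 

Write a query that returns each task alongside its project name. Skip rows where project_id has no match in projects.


INNER JOIN keeps only tasks rows whose project_id matches an id in projects. Walk through each task:
  - task 1 (Test): project_id=NULL, no match -> dropped
  - task 2 (Train): project_id=5 -> matches Aurora
  - task 3 (Optimize): project_id=1 -> matches Phoenix
  - task 4 (Document): project_id=NULL, no match -> dropped
  - task 5 (Plan): project_id=2 -> matches Epsilon
  - task 6 (Implement): project_id=1 -> matches Phoenix
  - task 7 (Migrate): project_id=2 -> matches Epsilon
So 2 of 7 rows are dropped.

SQL:
SELECT a.name, b.name AS project
FROM tasks a
INNER JOIN projects b ON a.project_id = b.id

Result:
name      | project
----------+--------
Train     | Aurora 
Optimize  | Phoenix
Plan      | Epsilon
Implement | Phoenix
Migrate   | Epsilon


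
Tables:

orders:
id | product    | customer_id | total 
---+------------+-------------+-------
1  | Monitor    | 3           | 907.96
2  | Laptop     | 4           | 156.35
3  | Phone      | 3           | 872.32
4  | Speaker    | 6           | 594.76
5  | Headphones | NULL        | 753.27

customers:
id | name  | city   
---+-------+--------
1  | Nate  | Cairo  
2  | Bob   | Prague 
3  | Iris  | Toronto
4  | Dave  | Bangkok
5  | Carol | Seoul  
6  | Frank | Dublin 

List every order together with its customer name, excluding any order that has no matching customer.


INNER JOIN keeps only orders rows whose customer_id matches an id in customers. Walk through each order:
  - order 1 (Monitor): customer_id=3 -> matches Iris
  - order 2 (Laptop): customer_id=4 -> matches Dave
  - order 3 (Phone): customer_id=3 -> matches Iris
  - order 4 (Speaker): customer_id=6 -> matches Frank
  - order 5 (Headphones): customer_id=NULL, no match -> dropped
So 1 of 5 rows is dropped.

SQL:
SELECT a.product, b.name AS customer
FROM orders a
INNER JOIN customers b ON a.customer_id = b.id

Result:
product | customer
--------+---------
Monitor | Iris    
Laptop  | Dave    
Phone   | Iris    
Speaker | Frank   


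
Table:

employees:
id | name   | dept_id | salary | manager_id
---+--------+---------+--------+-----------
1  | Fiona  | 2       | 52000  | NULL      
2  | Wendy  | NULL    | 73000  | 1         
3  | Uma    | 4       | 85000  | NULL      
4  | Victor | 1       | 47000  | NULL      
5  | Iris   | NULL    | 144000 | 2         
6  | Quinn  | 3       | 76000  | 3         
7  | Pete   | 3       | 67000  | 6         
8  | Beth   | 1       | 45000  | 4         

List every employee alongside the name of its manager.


This is a self-join: employees is joined to a second copy of itself, matching each row's manager_id to another row's id. Use LEFT JOIN so rows with manager_id=NULL are kept.
  - employee 1 (Fiona): manager_id=NULL -> NULL
  - employee 2 (Wendy): manager_id=1 -> Fiona
  - employee 3 (Uma): manager_id=NULL -> NULL
  - employee 4 (Victor): manager_id=NULL -> NULL
  - employee 5 (Iris): manager_id=2 -> Wendy
  - employee 6 (Quinn): manager_id=3 -> Uma
  - employee 7 (Pete): manager_id=6 -> Quinn
  - employee 8 (Beth): manager_id=4 -> Victor

SQL:
SELECT a.name AS item, b.name AS manager
FROM employees a
LEFT JOIN employees b ON a.manager_id = b.id

Result:
item   | manager
-------+--------
Fiona  | NULL   
Wendy  | Fiona  
Uma    | NULL   
Victor | NULL   
Iris   | Wendy  
Quinn  | Uma    
Pete   | Quinn  
Beth   | Victor 


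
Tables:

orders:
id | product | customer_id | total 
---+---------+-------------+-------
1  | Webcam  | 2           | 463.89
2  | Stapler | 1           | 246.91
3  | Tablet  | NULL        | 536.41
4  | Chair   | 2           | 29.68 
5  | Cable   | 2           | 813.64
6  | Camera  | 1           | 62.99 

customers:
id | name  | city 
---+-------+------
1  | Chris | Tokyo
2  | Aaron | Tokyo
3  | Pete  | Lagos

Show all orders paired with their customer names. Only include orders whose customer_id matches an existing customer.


INNER JOIN keeps only orders rows whose customer_id matches an id in customers. Walk through each order:
  - order 1 (Webcam): customer_id=2 -> matches Aaron
  - order 2 (Stapler): customer_id=1 -> matches Chris
  - order 3 (Tablet): customer_id=NULL, no match -> dropped
  - order 4 (Chair): customer_id=2 -> matches Aaron
  - order 5 (Cable): customer_id=2 -> matches Aaron
  - order 6 (Camera): customer_id=1 -> matches Chris
So 1 of 6 rows is dropped.

SQL:
SELECT a.product, b.name AS customer
FROM orders a
INNER JOIN customers b ON a.customer_id = b.id

Result:
product | customer
--------+---------
Webcam  | Aaron   
Stapler | Chris   
Chair   | Aaron   
Cable   | Aaron   
Camera  | Chris   


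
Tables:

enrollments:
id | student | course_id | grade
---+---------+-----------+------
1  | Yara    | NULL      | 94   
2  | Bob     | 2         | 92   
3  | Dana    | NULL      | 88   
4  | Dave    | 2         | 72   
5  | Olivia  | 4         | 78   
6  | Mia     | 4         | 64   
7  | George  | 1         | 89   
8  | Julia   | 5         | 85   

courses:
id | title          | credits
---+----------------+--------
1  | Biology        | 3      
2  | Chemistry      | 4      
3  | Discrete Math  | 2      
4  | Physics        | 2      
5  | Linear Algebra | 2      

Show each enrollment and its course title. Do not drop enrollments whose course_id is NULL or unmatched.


LEFT JOIN keeps every row from enrollments (the left table); where course_id has no match in courses, the course columns become NULL. Walk through each enrollment:
  - enrollment 1 (Yara): course_id=NULL, no match -> kept with NULL
  - enrollment 2 (Bob): course_id=2 -> matches Chemistry
  - enrollment 3 (Dana): course_id=NULL, no match -> kept with NULL
  - enrollment 4 (Dave): course_id=2 -> matches Chemistry
  - enrollment 5 (Olivia): course_id=4 -> matches Physics
  - enrollment 6 (Mia): course_id=4 -> matches Physics
  - enrollment 7 (George): course_id=1 -> matches Biology
  - enrollment 8 (Julia): course_id=5 -> matches Linear Algebra
All 8 rows appear; 2 have NULL course.

SQL:
SELECT a.student, b.title AS course
FROM enrollments a
LEFT JOIN courses b ON a.course_id = b.id

Result:
student | course        
--------+---------------
Yara    | NULL          
Bob     | Chemistry     
Dana    | NULL          
Dave    | Chemistry     
Olivia  | Physics       
Mia     | Physics       
George  | Biology       
Julia   | Linear Algebra


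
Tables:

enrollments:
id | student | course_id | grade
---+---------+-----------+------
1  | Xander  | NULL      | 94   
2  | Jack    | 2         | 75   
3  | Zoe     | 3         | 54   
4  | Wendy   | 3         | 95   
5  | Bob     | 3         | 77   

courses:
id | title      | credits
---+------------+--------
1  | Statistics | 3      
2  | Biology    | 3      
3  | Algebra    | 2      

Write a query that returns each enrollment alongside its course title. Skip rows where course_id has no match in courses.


INNER JOIN keeps only enrollments rows whose course_id matches an id in courses. Walk through each enrollment:
  - enrollment 1 (Xander): course_id=NULL, no match -> dropped
  - enrollment 2 (Jack): course_id=2 -> matches Biology
  - enrollment 3 (Zoe): course_id=3 -> matches Algebra
  - enrollment 4 (Wendy): course_id=3 -> matches Algebra
  - enrollment 5 (Bob): course_id=3 -> matches Algebra
So 1 of 5 rows is dropped.

SQL:
SELECT a.student, b.title AS course
FROM enrollments a
INNER JOIN courses b ON a.course_id = b.id

Result:
student | course 
--------+--------
Jack    | Biology
Zoe     | Algebra
Wendy   | Algebra
Bob     | Algebra


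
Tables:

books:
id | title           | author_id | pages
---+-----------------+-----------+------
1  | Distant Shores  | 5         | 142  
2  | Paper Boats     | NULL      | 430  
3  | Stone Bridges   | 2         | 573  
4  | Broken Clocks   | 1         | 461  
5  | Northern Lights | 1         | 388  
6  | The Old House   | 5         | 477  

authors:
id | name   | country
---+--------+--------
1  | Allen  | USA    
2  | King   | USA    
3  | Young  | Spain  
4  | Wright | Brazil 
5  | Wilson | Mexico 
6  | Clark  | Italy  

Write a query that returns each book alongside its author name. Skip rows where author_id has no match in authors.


INNER JOIN keeps only books rows whose author_id matches an id in authors. Walk through each book:
  - book 1 (Distant Shores): author_id=5 -> matches Wilson
  - book 2 (Paper Boats): author_id=NULL, no match -> dropped
  - book 3 (Stone Bridges): author_id=2 -> matches King
  - book 4 (Broken Clocks): author_id=1 -> matches Allen
  - book 5 (Northern Lights): author_id=1 -> matches Allen
  - book 6 (The Old House): author_id=5 -> matches Wilson
So 1 of 6 rows is dropped.

SQL:
SELECT a.title, b.name AS author
FROM books a
INNER JOIN authors b ON a.author_id = b.id

Result:
title           | author
----------------+-------
Distant Shores  | Wilson
Stone Bridges   | King  
Broken Clocks   | Allen 
Northern Lights | Allen 
The Old House   | Wilson


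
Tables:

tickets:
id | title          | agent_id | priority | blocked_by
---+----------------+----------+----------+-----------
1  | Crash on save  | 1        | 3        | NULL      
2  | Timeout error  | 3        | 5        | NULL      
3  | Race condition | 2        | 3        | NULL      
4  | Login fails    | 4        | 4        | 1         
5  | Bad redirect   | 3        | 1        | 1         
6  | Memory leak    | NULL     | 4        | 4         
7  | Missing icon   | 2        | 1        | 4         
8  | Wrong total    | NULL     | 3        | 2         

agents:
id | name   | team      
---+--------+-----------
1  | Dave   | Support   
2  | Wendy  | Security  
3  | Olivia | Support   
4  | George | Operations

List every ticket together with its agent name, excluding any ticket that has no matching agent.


INNER JOIN keeps only tickets rows whose agent_id matches an id in agents. Walk through each ticket:
  - ticket 1 (Crash on save): agent_id=1 -> matches Dave
  - ticket 2 (Timeout error): agent_id=3 -> matches Olivia
  - ticket 3 (Race condition): agent_id=2 -> matches Wendy
  - ticket 4 (Login fails): agent_id=4 -> matches George
  - ticket 5 (Bad redirect): agent_id=3 -> matches Olivia
  - ticket 6 (Memory leak): agent_id=NULL, no match -> dropped
  - ticket 7 (Missing icon): agent_id=2 -> matches Wendy
  - ticket 8 (Wrong total): agent_id=NULL, no match -> dropped
So 2 of 8 rows are dropped.

SQL:
SELECT a.title, b.name AS agent
FROM tickets a
INNER JOIN agents b ON a.agent_id = b.id

Result:
title          | agent 
---------------+-------
Crash on save  | Dave  
Timeout error  | Olivia
Race condition | Wendy 
Login fails    | George
Bad redirect   | Olivia
Missing icon   | Wendy 


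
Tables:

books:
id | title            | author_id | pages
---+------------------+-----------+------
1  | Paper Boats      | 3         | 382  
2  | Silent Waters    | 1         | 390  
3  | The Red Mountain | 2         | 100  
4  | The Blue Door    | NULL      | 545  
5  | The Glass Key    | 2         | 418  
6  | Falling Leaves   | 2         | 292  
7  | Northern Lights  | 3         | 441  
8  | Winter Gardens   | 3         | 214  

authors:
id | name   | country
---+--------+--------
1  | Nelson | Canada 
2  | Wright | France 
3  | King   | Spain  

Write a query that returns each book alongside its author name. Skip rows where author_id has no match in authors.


INNER JOIN keeps only books rows whose author_id matches an id in authors. Walk through each book:
  - book 1 (Paper Boats): author_id=3 -> matches King
  - book 2 (Silent Waters): author_id=1 -> matches Nelson
  - book 3 (The Red Mountain): author_id=2 -> matches Wright
  - book 4 (The Blue Door): author_id=NULL, no match -> dropped
  - book 5 (The Glass Key): author_id=2 -> matches Wright
  - book 6 (Falling Leaves): author_id=2 -> matches Wright
  - book 7 (Northern Lights): author_id=3 -> matches King
  - book 8 (Winter Gardens): author_id=3 -> matches King
So 1 of 8 rows is dropped.

SQL:
SELECT a.title, b.name AS author
FROM books a
INNER JOIN authors b ON a.author_id = b.id

Result:
title            | author
-----------------+-------
Paper Boats      | King  
Silent Waters    | Nelson
The Red Mountain | Wright
The Glass Key    | Wright
Falling Leaves   | Wright
Northern Lights  | King  
Winter Gardens   | King  


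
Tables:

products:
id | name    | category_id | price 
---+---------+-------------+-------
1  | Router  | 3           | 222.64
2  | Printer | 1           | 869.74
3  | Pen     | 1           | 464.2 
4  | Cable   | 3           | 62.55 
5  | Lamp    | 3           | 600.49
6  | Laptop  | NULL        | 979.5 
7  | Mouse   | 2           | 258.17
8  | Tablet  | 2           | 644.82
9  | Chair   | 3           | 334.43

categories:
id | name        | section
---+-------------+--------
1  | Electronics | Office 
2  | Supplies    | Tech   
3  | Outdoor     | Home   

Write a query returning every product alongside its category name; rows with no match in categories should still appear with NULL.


LEFT JOIN keeps every row from products (the left table); where category_id has no match in categories, the category columns become NULL. Walk through each product:
  - product 1 (Router): category_id=3 -> matches Outdoor
  - product 2 (Printer): category_id=1 -> matches Electronics
  - product 3 (Pen): category_id=1 -> matches Electronics
  - product 4 (Cable): category_id=3 -> matches Outdoor
  - product 5 (Lamp): category_id=3 -> matches Outdoor
  - product 6 (Laptop): category_id=NULL, no match -> kept with NULL
  - product 7 (Mouse): category_id=2 -> matches Supplies
  - product 8 (Tablet): category_id=2 -> matches Supplies
  - product 9 (Chair): category_id=3 -> matches Outdoor
All 9 rows appear; 1 has NULL category.

SQL:
SELECT a.name, b.name AS category
FROM products a
LEFT JOIN categories b ON a.category_id = b.id

Result:
name    | category   
--------+------------
Router  | Outdoor    
Printer | Electronics
Pen     | Electronics
Cable   | Outdoor    
Lamp    | Outdoor    
Laptop  | NULL       
Mouse   | Supplies   
Tablet  | Supplies   
Chair   | Outdoor    


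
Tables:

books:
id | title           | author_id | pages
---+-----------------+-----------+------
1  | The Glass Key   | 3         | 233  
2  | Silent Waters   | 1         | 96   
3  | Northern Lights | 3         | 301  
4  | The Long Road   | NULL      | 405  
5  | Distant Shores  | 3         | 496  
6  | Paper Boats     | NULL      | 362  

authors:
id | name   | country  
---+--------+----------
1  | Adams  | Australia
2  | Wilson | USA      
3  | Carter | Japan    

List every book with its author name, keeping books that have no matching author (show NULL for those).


LEFT JOIN keeps every row from books (the left table); where author_id has no match in authors, the author columns become NULL. Walk through each book:
  - book 1 (The Glass Key): author_id=3 -> matches Carter
  - book 2 (Silent Waters): author_id=1 -> matches Adams
  - book 3 (Northern Lights): author_id=3 -> matches Carter
  - book 4 (The Long Road): author_id=NULL, no match -> kept with NULL
  - book 5 (Distant Shores): author_id=3 -> matches Carter
  - book 6 (Paper Boats): author_id=NULL, no match -> kept with NULL
All 6 rows appear; 2 have NULL author.

SQL:
SELECT a.title, b.name AS author
FROM books a
LEFT JOIN authors b ON a.author_id = b.id

Result:
title           | author
----------------+-------
The Glass Key   | Carter
Silent Waters   | Adams 
Northern Lights | Carter
The Long Road   | NULL  
Distant Shores  | Carter
Paper Boats     | NULL  


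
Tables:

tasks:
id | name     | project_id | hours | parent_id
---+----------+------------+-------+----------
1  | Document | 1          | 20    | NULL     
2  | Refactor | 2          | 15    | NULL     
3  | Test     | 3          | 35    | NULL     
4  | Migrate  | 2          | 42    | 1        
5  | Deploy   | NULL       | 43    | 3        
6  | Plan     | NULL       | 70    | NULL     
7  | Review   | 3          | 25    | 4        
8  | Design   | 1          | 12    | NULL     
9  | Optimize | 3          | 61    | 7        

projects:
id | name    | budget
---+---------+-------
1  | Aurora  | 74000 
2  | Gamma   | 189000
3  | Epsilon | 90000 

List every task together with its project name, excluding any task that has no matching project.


INNER JOIN keeps only tasks rows whose project_id matches an id in projects. Walk through each task:
  - task 1 (Document): project_id=1 -> matches Aurora
  - task 2 (Refactor): project_id=2 -> matches Gamma
  - task 3 (Test): project_id=3 -> matches Epsilon
  - task 4 (Migrate): project_id=2 -> matches Gamma
  - task 5 (Deploy): project_id=NULL, no match -> dropped
  - task 6 (Plan): project_id=NULL, no match -> dropped
  - task 7 (Review): project_id=3 -> matches Epsilon
  - task 8 (Design): project_id=1 -> matches Aurora
  - task 9 (Optimize): project_id=3 -> matches Epsilon
So 2 of 9 rows are dropped.

SQL:
SELECT a.name, b.name AS project
FROM tasks a
INNER JOIN projects b ON a.project_id = b.id

Result:
name     | project
---------+--------
Document | Aurora 
Refactor | Gamma  
Test     | Epsilon
Migrate  | Gamma  
Review   | Epsilon
Design   | Aurora 
Optimize | Epsilon


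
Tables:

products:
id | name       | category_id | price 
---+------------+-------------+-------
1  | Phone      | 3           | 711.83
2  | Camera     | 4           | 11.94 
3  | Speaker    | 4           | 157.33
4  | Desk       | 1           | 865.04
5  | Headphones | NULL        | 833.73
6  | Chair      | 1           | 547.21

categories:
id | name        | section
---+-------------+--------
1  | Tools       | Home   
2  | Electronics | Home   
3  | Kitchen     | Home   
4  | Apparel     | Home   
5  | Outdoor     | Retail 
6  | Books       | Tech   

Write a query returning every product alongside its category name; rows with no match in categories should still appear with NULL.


LEFT JOIN keeps every row from products (the left table); where category_id has no match in categories, the category columns become NULL. Walk through each product:
  - product 1 (Phone): category_id=3 -> matches Kitchen
  - product 2 (Camera): category_id=4 -> matches Apparel
  - product 3 (Speaker): category_id=4 -> matches Apparel
  - product 4 (Desk): category_id=1 -> matches Tools
  - product 5 (Headphones): category_id=NULL, no match -> kept with NULL
  - product 6 (Chair): category_id=1 -> matches Tools
All 6 rows appear; 1 has NULL category.

SQL:
SELECT a.name, b.name AS category
FROM products a
LEFT JOIN categories b ON a.category_id = b.id

Result:
name       | category
-----------+---------
Phone      | Kitchen 
Camera     | Apparel 
Speaker    | Apparel 
Desk       | Tools   
Headphones | NULL    
Chair      | Tools   


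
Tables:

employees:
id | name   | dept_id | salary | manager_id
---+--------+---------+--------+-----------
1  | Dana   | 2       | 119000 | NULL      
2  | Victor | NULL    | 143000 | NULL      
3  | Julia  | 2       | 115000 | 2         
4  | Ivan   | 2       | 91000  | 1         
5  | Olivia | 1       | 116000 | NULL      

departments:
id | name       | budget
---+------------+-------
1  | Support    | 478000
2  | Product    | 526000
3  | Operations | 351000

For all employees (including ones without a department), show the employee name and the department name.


LEFT JOIN keeps every row from employees (the left table); where dept_id has no match in departments, the department columns become NULL. Walk through each employee:
  - employee 1 (Dana): dept_id=2 -> matches Product
  - employee 2 (Victor): dept_id=NULL, no match -> kept with NULL
  - employee 3 (Julia): dept_id=2 -> matches Product
  - employee 4 (Ivan): dept_id=2 -> matches Product
  - employee 5 (Olivia): dept_id=1 -> matches Support
All 5 rows appear; 1 has NULL department.

SQL:
SELECT a.name, b.name AS department
FROM employees a
LEFT JOIN departments b ON a.dept_id = b.id

Result:
name   | department
-------+-----------
Dana   | Product   
Victor | NULL      
Julia  | Product   
Ivan   | Product   
Olivia | Support   


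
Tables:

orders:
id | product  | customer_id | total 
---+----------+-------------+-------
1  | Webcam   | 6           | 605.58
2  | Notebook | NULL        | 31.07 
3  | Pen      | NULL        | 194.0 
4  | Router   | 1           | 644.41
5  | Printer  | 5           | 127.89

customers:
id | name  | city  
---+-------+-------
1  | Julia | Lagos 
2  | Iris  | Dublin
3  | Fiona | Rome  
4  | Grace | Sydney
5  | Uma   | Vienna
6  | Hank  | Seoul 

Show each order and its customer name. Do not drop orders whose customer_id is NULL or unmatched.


LEFT JOIN keeps every row from orders (the left table); where customer_id has no match in customers, the customer columns become NULL. Walk through each order:
  - order 1 (Webcam): customer_id=6 -> matches Hank
  - order 2 (Notebook): customer_id=NULL, no match -> kept with NULL
  - order 3 (Pen): customer_id=NULL, no match -> kept with NULL
  - order 4 (Router): customer_id=1 -> matches Julia
  - order 5 (Printer): customer_id=5 -> matches Uma
All 5 rows appear; 2 have NULL customer.

SQL:
SELECT a.product, b.name AS customer
FROM orders a
LEFT JOIN customers b ON a.customer_id = b.id

Result:
product  | customer
---------+---------
Webcam   | Hank    
Notebook | NULL    
Pen      | NULL    
Router   | Julia   
Printer  | Uma     


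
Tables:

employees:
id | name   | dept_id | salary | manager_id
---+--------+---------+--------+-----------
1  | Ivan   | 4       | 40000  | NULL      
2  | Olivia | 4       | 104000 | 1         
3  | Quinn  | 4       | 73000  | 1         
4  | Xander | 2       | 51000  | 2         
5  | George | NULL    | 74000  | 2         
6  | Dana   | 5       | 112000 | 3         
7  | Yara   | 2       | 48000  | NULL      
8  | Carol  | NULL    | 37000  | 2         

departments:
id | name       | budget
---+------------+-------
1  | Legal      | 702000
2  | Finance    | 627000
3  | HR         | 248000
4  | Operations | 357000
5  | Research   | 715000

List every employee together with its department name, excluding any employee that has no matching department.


INNER JOIN keeps only employees rows whose dept_id matches an id in departments. Walk through each employee:
  - employee 1 (Ivan): dept_id=4 -> matches Operations
  - employee 2 (Olivia): dept_id=4 -> matches Operations
  - employee 3 (Quinn): dept_id=4 -> matches Operations
  - employee 4 (Xander): dept_id=2 -> matches Finance
  - employee 5 (George): dept_id=NULL, no match -> dropped
  - employee 6 (Dana): dept_id=5 -> matches Research
  - employee 7 (Yara): dept_id=2 -> matches Finance
  - employee 8 (Carol): dept_id=NULL, no match -> dropped
So 2 of 8 rows are dropped.

SQL:
SELECT a.name, b.name AS department
FROM employees a
INNER JOIN departments b ON a.dept_id = b.id

Result:
name   | department
-------+-----------
Ivan   | Operations
Olivia | Operations
Quinn  | Operations
Xander | Finance   
Dana   | Research  
Yara   | Finance   


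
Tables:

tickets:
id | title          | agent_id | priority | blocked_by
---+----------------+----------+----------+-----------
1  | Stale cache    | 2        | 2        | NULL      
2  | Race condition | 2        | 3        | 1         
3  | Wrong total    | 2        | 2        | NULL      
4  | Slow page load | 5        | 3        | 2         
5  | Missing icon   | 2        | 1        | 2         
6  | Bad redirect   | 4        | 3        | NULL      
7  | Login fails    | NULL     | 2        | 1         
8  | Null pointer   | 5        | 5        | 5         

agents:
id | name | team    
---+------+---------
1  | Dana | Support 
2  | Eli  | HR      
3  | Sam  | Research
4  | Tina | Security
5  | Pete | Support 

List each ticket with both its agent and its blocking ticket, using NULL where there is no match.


Two LEFT JOINs from the same base table tickets: one to agents via agent_id, one to tickets itself via blocked_by. Both are LEFT so every ticket is preserved.
Match against agents:
  - ticket 1 (Stale cache): agent_id=2 -> matches Eli
  - ticket 2 (Race condition): agent_id=2 -> matches Eli
  - ticket 3 (Wrong total): agent_id=2 -> matches Eli
  - ticket 4 (Slow page load): agent_id=5 -> matches Pete
  - ticket 5 (Missing icon): agent_id=2 -> matches Eli
  - ticket 6 (Bad redirect): agent_id=4 -> matches Tina
  - ticket 7 (Login fails): agent_id=NULL, no match -> kept with NULL
  - ticket 8 (Null pointer): agent_id=5 -> matches Pete
Match against tickets (self):
  - ticket 1 (Stale cache): blocked_by=NULL -> NULL
  - ticket 2 (Race condition): blocked_by=1 -> Stale cache
  - ticket 3 (Wrong total): blocked_by=NULL -> NULL
  - ticket 4 (Slow page load): blocked_by=2 -> Race condition
  - ticket 5 (Missing icon): blocked_by=2 -> Race condition
  - ticket 6 (Bad redirect): blocked_by=NULL -> NULL
  - ticket 7 (Login fails): blocked_by=1 -> Stale cache
  - ticket 8 (Null pointer): blocked_by=5 -> Missing icon

SQL:
SELECT a.title, b.name AS agent, c.title AS blocked_by
FROM tickets a
LEFT JOIN agents b ON a.agent_id = b.id
LEFT JOIN tickets c ON a.blocked_by = c.id

Result:
title          | agent | blocked_by    
---------------+-------+---------------
Stale cache    | Eli   | NULL          
Race condition | Eli   | Stale cache   
Wrong total    | Eli   | NULL          
Slow page load | Pete  | Race condition
Missing icon   | Eli   | Race condition
Bad redirect   | Tina  | NULL          
Login fails    | NULL  | Stale cache   
Null pointer   | Pete  | Missing icon  


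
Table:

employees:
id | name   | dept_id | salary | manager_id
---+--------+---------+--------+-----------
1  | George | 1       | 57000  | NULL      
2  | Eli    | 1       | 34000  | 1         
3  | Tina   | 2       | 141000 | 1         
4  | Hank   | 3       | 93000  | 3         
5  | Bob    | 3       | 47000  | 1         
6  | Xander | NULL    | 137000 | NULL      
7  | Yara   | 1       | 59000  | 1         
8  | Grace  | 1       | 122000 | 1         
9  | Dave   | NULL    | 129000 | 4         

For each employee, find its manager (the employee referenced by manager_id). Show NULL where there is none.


This is a self-join: employees is joined to a second copy of itself, matching each row's manager_id to another row's id. Use LEFT JOIN so rows with manager_id=NULL are kept.
  - employee 1 (George): manager_id=NULL -> NULL
  - employee 2 (Eli): manager_id=1 -> George
  - employee 3 (Tina): manager_id=1 -> George
  - employee 4 (Hank): manager_id=3 -> Tina
  - employee 5 (Bob): manager_id=1 -> George
  - employee 6 (Xander): manager_id=NULL -> NULL
  - employee 7 (Yara): manager_id=1 -> George
  - employee 8 (Grace): manager_id=1 -> George
  - employee 9 (Dave): manager_id=4 -> Hank

SQL:
SELECT a.name AS item, b.name AS manager
FROM employees a
LEFT JOIN employees b ON a.manager_id = b.id

Result:
item   | manager
-------+--------
George | NULL   
Eli    | George 
Tina   | George 
Hank   | Tina   
Bob    | George 
Xander | NULL   
Yara   | George 
Grace  | George 
Dave   | Hank   
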